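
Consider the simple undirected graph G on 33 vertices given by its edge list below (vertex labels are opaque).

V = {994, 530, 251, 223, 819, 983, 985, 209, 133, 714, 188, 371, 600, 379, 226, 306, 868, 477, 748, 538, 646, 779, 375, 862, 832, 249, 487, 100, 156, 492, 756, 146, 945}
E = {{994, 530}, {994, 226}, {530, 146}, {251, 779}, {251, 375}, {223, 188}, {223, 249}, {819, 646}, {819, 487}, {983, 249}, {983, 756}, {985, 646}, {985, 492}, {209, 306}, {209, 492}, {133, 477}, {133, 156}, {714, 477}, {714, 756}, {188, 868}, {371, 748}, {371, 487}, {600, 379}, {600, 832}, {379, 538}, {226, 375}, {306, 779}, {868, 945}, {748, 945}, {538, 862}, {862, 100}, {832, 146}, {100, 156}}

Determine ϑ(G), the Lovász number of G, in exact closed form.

33*cos(pi/33)/(cos(pi/33) + 1)

Vertex 492 has 2 neighbors: 985, 209.
deg(375) = 2; N(375) = {251, 226}.
deg(538) = 2; N(538) = {379, 862}.
N(226) = {994, 375}, |N(226)| = 2.
2-regular, N=33; connected 2-regular on 33 ⇒ C_{33}.
The 17 distinct eigenvalues: [2.0, 1.9639, 1.8567, 1.6825, 1.4475, 1.1601, 0.8308, 0.4715, 0.0952, -0.2846, -0.6541, -1.0, -1.3097, -1.5721, -1.7777, -1.919, -1.9909].
With N=33: ϑ(G) = 33·(-(-1)*2*cos(pi/33))/(2−(-2*cos(pi/33))) = 33*cos(pi/33)/(cos(pi/33) + 1).
ϑ(G) ≈ 16.4626.
16 ≤ 33*cos(pi/33)/(cos(pi/33) + 1) ≤ 17: both strict.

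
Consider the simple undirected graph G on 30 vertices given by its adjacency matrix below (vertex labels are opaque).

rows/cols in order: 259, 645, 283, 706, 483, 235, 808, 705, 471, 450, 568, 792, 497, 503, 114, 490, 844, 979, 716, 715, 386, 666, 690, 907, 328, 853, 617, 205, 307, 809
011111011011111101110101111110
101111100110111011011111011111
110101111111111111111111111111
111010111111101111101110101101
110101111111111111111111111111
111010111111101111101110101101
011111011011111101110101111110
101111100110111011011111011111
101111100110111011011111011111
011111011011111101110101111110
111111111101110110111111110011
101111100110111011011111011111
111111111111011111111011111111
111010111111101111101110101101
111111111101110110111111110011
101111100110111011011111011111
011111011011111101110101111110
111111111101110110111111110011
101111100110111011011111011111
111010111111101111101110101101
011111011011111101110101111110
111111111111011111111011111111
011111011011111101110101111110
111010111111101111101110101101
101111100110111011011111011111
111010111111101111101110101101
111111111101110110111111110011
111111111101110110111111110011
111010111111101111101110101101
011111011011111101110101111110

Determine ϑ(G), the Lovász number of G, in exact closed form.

7

Vertex 617 has 25 neighbors: 259, 645, 283, 706, 483, 235, 808, 705, 471, 450, 792, 497, 503, 490, 844, 716, 715, 386, 666, 690, 907, 328, 853, 307, 809.
Vertex 503 has 23 neighbors: 259, 645, 283, 483, 808, 705, 471, 450, 568, 792, 497, 114, 490, 844, 979, 716, 386, 666, 690, 328, 617, 205, 809.
N(715) = {259, 645, 283, 483, 808, 705, 471, 450, 568, 792, 497, 114, 490, 844, 979, 716, 386, 666, 690, 328, 617, 205, 809}, |N(715)| = 23.
N(666) = {259, 645, 283, 706, 483, 235, 808, 705, 471, 450, 568, 792, 503, 114, 490, 844, 979, 716, 715, 386, 690, 907, 328, 853, 617, 205, 307, 809}, |N(666)| = 28.
6 parts of sizes [7, 7, 7, 5, 2, 2]; α(G) = 7 = ϑ (perfect).
ϑ(G) ≈ 7.00000.
Check 7 ≤ 7 ≤ 7: collapsed.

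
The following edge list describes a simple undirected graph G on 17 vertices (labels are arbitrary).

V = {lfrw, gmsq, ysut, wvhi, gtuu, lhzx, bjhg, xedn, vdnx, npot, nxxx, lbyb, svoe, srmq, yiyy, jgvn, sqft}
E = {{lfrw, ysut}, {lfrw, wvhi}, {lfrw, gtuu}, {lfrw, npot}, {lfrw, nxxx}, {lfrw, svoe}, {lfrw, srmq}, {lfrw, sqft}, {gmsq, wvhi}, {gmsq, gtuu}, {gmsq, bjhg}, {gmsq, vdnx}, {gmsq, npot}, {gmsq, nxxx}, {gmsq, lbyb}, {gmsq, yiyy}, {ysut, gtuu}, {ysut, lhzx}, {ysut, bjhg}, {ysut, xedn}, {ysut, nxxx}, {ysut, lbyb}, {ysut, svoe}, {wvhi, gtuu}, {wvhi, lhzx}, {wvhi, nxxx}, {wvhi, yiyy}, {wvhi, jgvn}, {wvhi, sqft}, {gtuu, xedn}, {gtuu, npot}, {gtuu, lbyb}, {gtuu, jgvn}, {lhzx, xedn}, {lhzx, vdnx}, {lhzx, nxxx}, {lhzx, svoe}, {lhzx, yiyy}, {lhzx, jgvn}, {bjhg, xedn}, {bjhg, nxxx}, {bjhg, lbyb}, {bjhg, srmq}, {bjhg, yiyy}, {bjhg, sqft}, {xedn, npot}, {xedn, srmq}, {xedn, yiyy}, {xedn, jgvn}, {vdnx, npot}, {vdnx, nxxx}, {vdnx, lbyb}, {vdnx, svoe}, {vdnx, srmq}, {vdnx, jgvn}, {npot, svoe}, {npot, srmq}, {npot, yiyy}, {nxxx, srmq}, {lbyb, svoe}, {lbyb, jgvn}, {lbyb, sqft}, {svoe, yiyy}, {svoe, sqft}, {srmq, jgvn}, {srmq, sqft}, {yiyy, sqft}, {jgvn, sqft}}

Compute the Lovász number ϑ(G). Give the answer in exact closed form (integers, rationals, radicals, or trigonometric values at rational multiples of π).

N(bjhg) = {gmsq, ysut, xedn, nxxx, lbyb, srmq, yiyy, sqft}, |N(bjhg)| = 8.
deg(lhzx) = 8; N(lhzx) = {ysut, wvhi, xedn, vdnx, nxxx, svoe, yiyy, jgvn}.
Vertex gmsq has 8 neighbors: wvhi, gtuu, bjhg, vdnx, npot, nxxx, lbyb, yiyy.
N(xedn) = {ysut, gtuu, lhzx, bjhg, npot, srmq, yiyy, jgvn}, |N(xedn)| = 8.
17-vertex 8-regular graph: Paley(17): SR with (k,λ,μ)=(8,3,4).
spec(A) ≈ [8.0, 1.5616, -2.5616] (distinct, 4 d.p.).
Lovász: ϑ = −17(-sqrt(17)/2 - 1/2)/(8+-(-sqrt(17)/2 - 1/2)) = sqrt(17).
≈ 4.12310563 (to 8 d.p.).

sqrt(17)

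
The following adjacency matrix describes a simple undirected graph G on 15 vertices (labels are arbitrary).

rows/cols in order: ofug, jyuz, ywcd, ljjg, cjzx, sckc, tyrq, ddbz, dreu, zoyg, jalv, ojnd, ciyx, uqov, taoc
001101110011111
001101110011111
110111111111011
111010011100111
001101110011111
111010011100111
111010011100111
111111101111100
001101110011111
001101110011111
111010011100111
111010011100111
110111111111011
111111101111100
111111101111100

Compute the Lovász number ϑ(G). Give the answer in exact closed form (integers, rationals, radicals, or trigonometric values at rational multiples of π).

5

N(ljjg) = {ofug, jyuz, ywcd, cjzx, ddbz, dreu, zoyg, ciyx, uqov, taoc}, |N(ljjg)| = 10.
deg(jyuz) = 10; N(jyuz) = {ywcd, ljjg, sckc, tyrq, ddbz, jalv, ojnd, ciyx, uqov, taoc}.
Vertex jalv has 10 neighbors: ofug, jyuz, ywcd, cjzx, ddbz, dreu, zoyg, ciyx, uqov, taoc.
N(zoyg) = {ywcd, ljjg, sckc, tyrq, ddbz, jalv, ojnd, ciyx, uqov, taoc}, |N(zoyg)| = 10.
G = K_{5,5,3,2}: α = 5 = χ(Ḡ), so ϑ = 5.
= 5.0000000… (decimal).
Lovász sandwich 5 ≤ 5 ≤ 5: collapsed.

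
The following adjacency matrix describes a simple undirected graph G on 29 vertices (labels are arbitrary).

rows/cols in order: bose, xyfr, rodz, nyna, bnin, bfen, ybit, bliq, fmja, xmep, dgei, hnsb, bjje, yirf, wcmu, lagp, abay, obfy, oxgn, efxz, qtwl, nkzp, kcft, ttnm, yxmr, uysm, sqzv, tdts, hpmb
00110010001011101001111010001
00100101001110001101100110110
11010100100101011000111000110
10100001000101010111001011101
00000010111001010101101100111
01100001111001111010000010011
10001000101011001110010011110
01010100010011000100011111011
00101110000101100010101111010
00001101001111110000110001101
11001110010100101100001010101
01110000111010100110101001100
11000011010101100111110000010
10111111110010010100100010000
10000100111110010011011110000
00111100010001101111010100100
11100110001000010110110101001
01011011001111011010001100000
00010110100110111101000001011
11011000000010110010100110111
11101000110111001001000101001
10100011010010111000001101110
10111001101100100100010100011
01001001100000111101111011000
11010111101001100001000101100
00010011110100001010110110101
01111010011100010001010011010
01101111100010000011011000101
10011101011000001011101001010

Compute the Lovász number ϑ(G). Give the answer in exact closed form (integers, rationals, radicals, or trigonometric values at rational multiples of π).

sqrt(29)

N(abay) = {bose, xyfr, rodz, bfen, ybit, dgei, lagp, obfy, oxgn, qtwl, nkzp, ttnm, uysm, hpmb}, |N(abay)| = 14.
N(bnin) = {ybit, fmja, xmep, dgei, yirf, lagp, obfy, efxz, qtwl, kcft, ttnm, sqzv, tdts, hpmb}, |N(bnin)| = 14.
deg(bose) = 14; N(bose) = {rodz, nyna, ybit, dgei, bjje, yirf, wcmu, abay, efxz, qtwl, nkzp, kcft, yxmr, hpmb}.
N(bfen) = {xyfr, rodz, bliq, fmja, xmep, dgei, yirf, wcmu, lagp, abay, oxgn, yxmr, tdts, hpmb}, |N(bfen)| = 14.
G on 29 vertices is 14-regular; Paley(29): SR with (k,λ,μ)=(14,6,7).
Distinct eigenvalues (to 4 d.p.): [14.0, 2.1926, -3.1926].
ϑ = −N·λ_min/(λ_max−λ_min) = −29·(-sqrt(29)/2 - 1/2)/(14−(-sqrt(29)/2 - 1/2)) = sqrt(29).
= 5.3852… (decimal).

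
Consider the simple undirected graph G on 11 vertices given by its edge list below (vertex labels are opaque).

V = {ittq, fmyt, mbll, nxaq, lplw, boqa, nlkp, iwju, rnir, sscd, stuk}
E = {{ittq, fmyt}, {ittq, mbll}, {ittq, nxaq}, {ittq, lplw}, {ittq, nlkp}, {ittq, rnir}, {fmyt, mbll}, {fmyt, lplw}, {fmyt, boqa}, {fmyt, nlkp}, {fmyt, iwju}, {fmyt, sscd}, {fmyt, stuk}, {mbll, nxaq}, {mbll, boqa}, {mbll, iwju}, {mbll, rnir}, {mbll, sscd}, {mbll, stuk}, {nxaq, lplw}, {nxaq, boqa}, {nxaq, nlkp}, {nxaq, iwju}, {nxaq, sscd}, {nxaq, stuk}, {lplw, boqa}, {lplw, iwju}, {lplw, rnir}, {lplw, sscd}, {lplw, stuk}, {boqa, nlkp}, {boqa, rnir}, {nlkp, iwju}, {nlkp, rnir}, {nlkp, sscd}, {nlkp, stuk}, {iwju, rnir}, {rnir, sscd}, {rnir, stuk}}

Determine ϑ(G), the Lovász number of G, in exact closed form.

Vertex iwju has 6 neighbors: fmyt, mbll, nxaq, lplw, nlkp, rnir.
N(fmyt) = {ittq, mbll, lplw, boqa, nlkp, iwju, sscd, stuk}, |N(fmyt)| = 8.
N(stuk) = {fmyt, mbll, nxaq, lplw, nlkp, rnir}, |N(stuk)| = 6.
deg(boqa) = 6; N(boqa) = {fmyt, mbll, nxaq, lplw, nlkp, rnir}.
3 parts of sizes [5, 3, 3]; α(G) = 5 = ϑ (perfect).
ϑ(G) ≈ 5.0000.
5 ≤ 5 ≤ 5: collapsed.

5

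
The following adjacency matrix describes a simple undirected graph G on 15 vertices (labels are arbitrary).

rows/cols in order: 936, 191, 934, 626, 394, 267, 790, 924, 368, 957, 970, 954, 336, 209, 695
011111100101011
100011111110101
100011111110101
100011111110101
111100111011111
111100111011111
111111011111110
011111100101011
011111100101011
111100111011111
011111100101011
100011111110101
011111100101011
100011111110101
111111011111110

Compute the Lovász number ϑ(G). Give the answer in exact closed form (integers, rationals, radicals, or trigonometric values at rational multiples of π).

5

deg(936) = 10; N(936) = {191, 934, 626, 394, 267, 790, 957, 954, 209, 695}.
N(957) = {936, 191, 934, 626, 790, 924, 368, 970, 954, 336, 209, 695}, |N(957)| = 12.
Vertex 626 has 10 neighbors: 936, 394, 267, 790, 924, 368, 957, 970, 336, 695.
N(368) = {191, 934, 626, 394, 267, 790, 957, 954, 209, 695}, |N(368)| = 10.
K_{5,5,3,2} (perfect); ϑ(G) = α(G) = max{5,5,3,2} = 5.
= 5.0000000… (decimal).
5 ≤ 5 ≤ 5: collapsed.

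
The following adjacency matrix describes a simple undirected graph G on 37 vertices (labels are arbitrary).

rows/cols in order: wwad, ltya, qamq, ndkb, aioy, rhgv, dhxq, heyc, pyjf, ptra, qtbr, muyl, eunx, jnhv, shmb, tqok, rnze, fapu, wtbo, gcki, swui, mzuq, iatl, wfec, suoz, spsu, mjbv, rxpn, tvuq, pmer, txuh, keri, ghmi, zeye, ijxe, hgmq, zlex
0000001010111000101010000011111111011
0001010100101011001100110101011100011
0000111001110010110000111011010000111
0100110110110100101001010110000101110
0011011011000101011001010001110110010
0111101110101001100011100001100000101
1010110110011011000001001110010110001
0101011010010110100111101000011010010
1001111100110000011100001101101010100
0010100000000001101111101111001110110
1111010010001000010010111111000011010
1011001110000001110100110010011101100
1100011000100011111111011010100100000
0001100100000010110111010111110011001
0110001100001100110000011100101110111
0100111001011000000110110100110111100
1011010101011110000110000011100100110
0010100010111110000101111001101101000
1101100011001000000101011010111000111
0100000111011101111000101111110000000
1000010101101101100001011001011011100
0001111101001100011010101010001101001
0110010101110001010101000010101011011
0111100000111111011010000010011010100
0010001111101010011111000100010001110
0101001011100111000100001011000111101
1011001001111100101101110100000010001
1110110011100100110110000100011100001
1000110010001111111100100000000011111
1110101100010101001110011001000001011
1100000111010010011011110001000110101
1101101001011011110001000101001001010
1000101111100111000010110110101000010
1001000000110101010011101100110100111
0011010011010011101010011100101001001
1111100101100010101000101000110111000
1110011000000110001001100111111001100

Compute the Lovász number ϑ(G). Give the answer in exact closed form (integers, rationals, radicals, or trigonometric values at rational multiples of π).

N(aioy) = {qamq, ndkb, rhgv, dhxq, pyjf, ptra, jnhv, tqok, fapu, wtbo, mzuq, wfec, rxpn, tvuq, pmer, keri, ghmi, hgmq}, |N(aioy)| = 18.
Vertex shmb has 18 neighbors: ltya, qamq, dhxq, heyc, eunx, jnhv, rnze, fapu, wfec, suoz, spsu, tvuq, txuh, keri, ghmi, ijxe, hgmq, zlex.
deg(ndkb) = 18; N(ndkb) = {ltya, aioy, rhgv, heyc, pyjf, qtbr, muyl, jnhv, rnze, wtbo, mzuq, wfec, spsu, mjbv, keri, zeye, ijxe, hgmq}.
Vertex ptra has 18 neighbors: qamq, aioy, tqok, rnze, wtbo, gcki, swui, mzuq, iatl, suoz, spsu, mjbv, rxpn, txuh, keri, ghmi, ijxe, hgmq.
18-regular, N=37; SR(37,18,8,9) — a Paley graph.
A has 3 distinct eigenvalues ≈ [18.0, 2.541381, -3.541381].
ϑ = −N·λ_min/(λ_max−λ_min) = −37·(-sqrt(37)/2 - 1/2)/(18−(-sqrt(37)/2 - 1/2)) = sqrt(37).
= 6.0827625… (decimal).

sqrt(37)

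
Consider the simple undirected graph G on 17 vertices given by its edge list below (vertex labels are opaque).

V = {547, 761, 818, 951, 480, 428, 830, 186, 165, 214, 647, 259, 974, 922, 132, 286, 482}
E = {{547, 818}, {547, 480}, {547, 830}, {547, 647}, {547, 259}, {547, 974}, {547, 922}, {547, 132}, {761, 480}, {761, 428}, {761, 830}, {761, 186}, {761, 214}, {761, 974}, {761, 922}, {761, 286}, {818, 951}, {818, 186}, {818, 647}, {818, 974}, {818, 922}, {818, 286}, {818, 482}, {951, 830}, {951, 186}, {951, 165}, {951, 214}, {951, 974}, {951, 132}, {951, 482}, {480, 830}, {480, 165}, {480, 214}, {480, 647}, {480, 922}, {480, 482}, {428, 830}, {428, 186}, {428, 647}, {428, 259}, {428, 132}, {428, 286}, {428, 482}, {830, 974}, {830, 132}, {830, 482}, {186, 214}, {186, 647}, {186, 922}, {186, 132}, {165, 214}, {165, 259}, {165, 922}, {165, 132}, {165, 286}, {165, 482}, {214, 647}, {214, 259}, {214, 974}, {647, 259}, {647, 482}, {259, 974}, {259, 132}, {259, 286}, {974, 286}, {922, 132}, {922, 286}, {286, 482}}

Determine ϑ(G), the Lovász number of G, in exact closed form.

sqrt(17)

deg(480) = 8; N(480) = {547, 761, 830, 165, 214, 647, 922, 482}.
N(547) = {818, 480, 830, 647, 259, 974, 922, 132}, |N(547)| = 8.
Vertex 818 has 8 neighbors: 547, 951, 186, 647, 974, 922, 286, 482.
N(482) = {818, 951, 480, 428, 830, 165, 647, 286}, |N(482)| = 8.
Regular of degree 8 on 17 vertices: Paley(17): SR with (k,λ,μ)=(8,3,4).
Distinct eigenvalues (to 5 d.p.): [8.0, 1.56155, -2.56155].
λ_max=8, λ_min=-sqrt(17)/2 - 1/2; ϑ = −17·λ_min/(λ_max−λ_min) = sqrt(17).
= 4.12310563… (decimal).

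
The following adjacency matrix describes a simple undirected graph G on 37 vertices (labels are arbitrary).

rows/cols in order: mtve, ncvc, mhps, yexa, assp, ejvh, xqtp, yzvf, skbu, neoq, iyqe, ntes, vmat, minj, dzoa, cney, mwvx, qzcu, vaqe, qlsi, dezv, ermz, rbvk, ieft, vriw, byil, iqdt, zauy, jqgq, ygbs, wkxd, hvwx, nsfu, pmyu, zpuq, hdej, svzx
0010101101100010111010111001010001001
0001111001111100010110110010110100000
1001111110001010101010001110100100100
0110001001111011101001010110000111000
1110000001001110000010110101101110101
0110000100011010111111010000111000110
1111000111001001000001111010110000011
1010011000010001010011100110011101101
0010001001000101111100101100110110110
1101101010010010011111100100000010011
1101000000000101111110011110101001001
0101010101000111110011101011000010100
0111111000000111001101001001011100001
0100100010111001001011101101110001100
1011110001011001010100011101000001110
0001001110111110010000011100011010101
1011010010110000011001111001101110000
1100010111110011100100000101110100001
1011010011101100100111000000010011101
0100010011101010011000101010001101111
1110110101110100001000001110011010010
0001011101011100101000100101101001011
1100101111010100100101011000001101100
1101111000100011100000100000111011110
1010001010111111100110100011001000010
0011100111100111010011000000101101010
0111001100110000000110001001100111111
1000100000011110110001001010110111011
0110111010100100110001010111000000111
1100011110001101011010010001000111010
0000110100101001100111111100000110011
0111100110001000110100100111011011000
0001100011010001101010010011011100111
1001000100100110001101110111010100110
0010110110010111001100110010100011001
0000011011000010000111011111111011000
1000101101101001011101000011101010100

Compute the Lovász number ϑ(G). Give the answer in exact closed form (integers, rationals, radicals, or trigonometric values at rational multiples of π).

Vertex mhps has 18 neighbors: mtve, yexa, assp, ejvh, xqtp, yzvf, skbu, vmat, dzoa, mwvx, vaqe, dezv, vriw, byil, iqdt, jqgq, hvwx, zpuq.
Vertex dezv has 18 neighbors: mtve, ncvc, mhps, assp, ejvh, yzvf, neoq, iyqe, ntes, minj, vaqe, vriw, byil, iqdt, ygbs, wkxd, nsfu, hdej.
N(ygbs) = {mtve, ncvc, ejvh, xqtp, yzvf, skbu, vmat, minj, cney, qzcu, vaqe, dezv, ieft, zauy, hvwx, nsfu, pmyu, hdej}, |N(ygbs)| = 18.
Vertex pmyu has 18 neighbors: mtve, yexa, yzvf, iyqe, minj, dzoa, vaqe, qlsi, ermz, rbvk, ieft, byil, iqdt, zauy, ygbs, hvwx, zpuq, hdej.
Every vertex has degree 18 (N=37); SR(37,18,8,9) — a Paley graph.
Distinct eigenvalues (to 5 d.p.): [18.0, 2.54138, -3.54138].
Lovász (edge-transitive): ϑ = −37·(-sqrt(37)/2 - 1/2)/((18)−(-sqrt(37)/2 - 1/2)) = sqrt(37).
≈ 6.082762530 (to 9 d.p.).

sqrt(37)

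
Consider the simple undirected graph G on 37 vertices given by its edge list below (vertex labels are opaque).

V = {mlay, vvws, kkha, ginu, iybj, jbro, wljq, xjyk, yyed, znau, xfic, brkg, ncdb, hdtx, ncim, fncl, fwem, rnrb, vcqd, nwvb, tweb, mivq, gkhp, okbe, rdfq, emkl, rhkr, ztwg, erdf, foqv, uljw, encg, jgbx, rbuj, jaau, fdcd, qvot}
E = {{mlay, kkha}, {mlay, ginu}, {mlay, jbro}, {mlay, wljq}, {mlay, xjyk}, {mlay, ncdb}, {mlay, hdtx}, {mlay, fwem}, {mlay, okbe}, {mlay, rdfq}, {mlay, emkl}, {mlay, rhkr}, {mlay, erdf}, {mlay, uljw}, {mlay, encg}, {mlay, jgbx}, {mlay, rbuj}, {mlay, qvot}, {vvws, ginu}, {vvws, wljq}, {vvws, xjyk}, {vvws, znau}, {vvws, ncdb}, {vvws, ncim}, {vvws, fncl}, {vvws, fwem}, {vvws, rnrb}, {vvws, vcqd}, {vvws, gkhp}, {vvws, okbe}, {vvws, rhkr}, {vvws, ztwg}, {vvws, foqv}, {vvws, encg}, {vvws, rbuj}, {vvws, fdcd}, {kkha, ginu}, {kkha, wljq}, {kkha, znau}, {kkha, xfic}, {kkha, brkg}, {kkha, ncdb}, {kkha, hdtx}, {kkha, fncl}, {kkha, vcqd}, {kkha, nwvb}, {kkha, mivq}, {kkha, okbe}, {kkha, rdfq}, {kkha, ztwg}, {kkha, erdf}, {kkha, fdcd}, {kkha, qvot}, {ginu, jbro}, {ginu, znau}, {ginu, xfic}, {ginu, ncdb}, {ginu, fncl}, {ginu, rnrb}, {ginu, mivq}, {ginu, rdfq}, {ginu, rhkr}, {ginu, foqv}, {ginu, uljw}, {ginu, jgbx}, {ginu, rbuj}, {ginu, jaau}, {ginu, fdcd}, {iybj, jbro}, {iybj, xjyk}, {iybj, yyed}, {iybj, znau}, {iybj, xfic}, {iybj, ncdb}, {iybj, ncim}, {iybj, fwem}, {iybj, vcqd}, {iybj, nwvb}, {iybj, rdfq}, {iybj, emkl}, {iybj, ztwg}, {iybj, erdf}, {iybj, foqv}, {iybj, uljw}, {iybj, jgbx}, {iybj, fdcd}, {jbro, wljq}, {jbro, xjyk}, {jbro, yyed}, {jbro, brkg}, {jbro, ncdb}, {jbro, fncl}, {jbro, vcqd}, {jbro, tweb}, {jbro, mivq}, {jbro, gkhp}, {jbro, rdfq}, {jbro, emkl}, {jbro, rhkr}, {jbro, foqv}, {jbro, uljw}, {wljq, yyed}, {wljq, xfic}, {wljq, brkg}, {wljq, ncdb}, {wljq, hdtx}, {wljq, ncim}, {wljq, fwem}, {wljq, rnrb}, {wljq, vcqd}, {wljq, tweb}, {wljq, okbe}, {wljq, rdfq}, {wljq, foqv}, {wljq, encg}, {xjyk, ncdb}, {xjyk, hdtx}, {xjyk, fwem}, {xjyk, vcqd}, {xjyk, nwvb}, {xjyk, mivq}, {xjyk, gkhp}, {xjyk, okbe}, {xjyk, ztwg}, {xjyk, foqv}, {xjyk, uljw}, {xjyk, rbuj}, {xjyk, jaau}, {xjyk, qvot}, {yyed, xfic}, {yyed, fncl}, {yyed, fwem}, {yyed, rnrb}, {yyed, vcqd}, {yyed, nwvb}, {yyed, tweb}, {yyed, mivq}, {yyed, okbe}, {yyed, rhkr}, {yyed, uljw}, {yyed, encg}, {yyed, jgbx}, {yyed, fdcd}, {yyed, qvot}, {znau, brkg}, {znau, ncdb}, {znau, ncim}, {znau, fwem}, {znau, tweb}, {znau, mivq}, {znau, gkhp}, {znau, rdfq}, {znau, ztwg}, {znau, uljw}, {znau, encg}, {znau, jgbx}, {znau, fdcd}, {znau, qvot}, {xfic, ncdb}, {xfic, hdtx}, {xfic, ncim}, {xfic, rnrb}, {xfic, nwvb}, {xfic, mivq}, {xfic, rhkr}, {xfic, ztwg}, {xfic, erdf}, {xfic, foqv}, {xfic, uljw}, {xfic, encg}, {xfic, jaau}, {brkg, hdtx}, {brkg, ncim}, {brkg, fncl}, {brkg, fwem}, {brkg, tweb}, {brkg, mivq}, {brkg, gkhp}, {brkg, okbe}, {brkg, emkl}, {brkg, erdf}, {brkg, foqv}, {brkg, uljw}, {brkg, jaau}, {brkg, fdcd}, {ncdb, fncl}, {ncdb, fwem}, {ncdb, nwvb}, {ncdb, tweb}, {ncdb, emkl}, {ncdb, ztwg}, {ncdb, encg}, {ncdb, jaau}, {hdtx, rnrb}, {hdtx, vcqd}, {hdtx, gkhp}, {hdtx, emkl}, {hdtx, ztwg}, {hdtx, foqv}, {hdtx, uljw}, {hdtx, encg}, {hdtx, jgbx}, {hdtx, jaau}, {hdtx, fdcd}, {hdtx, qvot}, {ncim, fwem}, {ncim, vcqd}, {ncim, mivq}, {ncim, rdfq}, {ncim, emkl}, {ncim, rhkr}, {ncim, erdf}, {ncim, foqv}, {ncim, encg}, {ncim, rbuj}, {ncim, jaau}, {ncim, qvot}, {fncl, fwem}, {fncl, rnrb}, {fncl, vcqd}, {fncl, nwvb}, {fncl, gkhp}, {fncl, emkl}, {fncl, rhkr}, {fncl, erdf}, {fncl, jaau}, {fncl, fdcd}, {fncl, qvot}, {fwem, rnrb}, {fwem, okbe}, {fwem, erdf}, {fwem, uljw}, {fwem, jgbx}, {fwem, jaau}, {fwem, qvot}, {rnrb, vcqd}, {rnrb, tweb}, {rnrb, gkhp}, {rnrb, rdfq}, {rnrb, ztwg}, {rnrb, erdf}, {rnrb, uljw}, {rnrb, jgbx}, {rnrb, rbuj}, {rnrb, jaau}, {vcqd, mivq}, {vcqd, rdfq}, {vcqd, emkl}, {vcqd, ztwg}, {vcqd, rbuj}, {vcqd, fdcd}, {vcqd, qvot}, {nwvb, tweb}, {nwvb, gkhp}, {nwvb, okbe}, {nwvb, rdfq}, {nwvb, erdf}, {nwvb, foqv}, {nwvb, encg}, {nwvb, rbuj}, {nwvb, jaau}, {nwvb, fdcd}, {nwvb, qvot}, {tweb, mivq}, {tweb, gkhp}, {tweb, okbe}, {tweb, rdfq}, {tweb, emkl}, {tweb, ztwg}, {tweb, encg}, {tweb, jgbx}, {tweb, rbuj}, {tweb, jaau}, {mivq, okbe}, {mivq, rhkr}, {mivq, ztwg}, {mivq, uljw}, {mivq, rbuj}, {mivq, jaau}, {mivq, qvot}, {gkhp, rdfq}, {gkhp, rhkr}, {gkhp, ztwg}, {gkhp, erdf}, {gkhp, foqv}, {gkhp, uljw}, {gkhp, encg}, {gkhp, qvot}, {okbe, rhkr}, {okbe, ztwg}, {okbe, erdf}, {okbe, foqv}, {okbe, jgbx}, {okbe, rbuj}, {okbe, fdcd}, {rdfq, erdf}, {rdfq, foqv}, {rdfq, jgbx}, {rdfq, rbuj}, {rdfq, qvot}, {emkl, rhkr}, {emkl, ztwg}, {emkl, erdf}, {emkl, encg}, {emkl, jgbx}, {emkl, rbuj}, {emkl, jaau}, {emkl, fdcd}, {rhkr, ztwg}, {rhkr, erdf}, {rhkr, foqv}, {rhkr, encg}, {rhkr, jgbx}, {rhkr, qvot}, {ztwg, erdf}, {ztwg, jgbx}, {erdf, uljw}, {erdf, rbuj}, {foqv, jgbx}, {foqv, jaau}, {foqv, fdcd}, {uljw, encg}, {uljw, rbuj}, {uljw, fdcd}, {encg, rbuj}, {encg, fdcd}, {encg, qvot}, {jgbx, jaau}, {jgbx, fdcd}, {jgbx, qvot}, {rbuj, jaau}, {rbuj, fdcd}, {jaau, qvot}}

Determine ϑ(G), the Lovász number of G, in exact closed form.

sqrt(37)

Vertex erdf has 18 neighbors: mlay, kkha, iybj, xfic, brkg, ncim, fncl, fwem, rnrb, nwvb, gkhp, okbe, rdfq, emkl, rhkr, ztwg, uljw, rbuj.
Vertex fwem has 18 neighbors: mlay, vvws, iybj, wljq, xjyk, yyed, znau, brkg, ncdb, ncim, fncl, rnrb, okbe, erdf, uljw, jgbx, jaau, qvot.
Vertex ncdb has 18 neighbors: mlay, vvws, kkha, ginu, iybj, jbro, wljq, xjyk, znau, xfic, fncl, fwem, nwvb, tweb, emkl, ztwg, encg, jaau.
deg(ncim) = 18; N(ncim) = {vvws, iybj, wljq, znau, xfic, brkg, fwem, vcqd, mivq, rdfq, emkl, rhkr, erdf, foqv, encg, rbuj, jaau, qvot}.
Regular of degree 18 on 37 vertices: strongly regular (37,18,8,9).
A has 3 distinct eigenvalues ≈ [18.0, 2.541, -3.541].
λ_max=18, λ_min=-sqrt(37)/2 - 1/2; ϑ = −37·λ_min/(λ_max−λ_min) = sqrt(37).
ϑ(G) ≈ 6.08276.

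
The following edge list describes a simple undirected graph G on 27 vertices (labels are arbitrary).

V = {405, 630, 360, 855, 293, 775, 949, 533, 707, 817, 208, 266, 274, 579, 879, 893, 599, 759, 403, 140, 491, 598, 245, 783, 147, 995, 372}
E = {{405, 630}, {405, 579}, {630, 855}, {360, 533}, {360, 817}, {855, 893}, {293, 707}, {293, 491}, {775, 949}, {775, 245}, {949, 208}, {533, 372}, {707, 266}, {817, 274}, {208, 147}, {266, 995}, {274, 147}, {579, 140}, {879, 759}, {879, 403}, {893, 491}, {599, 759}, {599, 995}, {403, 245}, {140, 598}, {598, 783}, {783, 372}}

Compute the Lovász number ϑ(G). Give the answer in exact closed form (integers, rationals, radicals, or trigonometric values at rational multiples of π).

N(855) = {630, 893}, |N(855)| = 2.
deg(783) = 2; N(783) = {598, 372}.
N(245) = {775, 403}, |N(245)| = 2.
deg(759) = 2; N(759) = {879, 599}.
G on 27 vertices is 2-regular; this is C_{27}, the 27-cycle.
Distinct eigenvalues (to 6 d.p.): [2.0, 1.94609, 1.787265, 1.532089, 1.194317, 0.79216, 0.347296, -0.11629, -0.573606, -1.0, -1.372483, -1.670976, -1.879385, -1.986477].
ϑ = −N·λ_min/(λ_max−λ_min) = −27·(-2*cos(pi/27))/(2−(-2*cos(pi/27))) = 27*cos(pi/27)/(cos(pi/27) + 1).
Numerically 13.454204.
Sandwich: α(G)=13 ≤ ϑ(G)=27*cos(pi/27)/(cos(pi/27) + 1) ≤ χ(Ḡ)=14 (both strict).

27*cos(pi/27)/(cos(pi/27) + 1)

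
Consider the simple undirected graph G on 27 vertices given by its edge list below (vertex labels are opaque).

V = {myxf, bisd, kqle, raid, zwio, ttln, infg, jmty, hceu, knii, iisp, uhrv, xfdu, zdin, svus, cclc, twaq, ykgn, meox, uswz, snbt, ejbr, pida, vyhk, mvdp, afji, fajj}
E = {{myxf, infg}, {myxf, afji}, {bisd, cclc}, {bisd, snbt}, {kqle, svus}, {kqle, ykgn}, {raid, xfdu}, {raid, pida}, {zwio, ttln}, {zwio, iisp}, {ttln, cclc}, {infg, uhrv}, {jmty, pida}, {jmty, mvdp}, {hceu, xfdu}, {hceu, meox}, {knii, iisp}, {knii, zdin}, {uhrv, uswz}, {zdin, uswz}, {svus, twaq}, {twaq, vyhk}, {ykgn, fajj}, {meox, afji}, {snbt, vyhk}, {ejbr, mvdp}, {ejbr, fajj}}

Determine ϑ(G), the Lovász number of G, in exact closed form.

Vertex afji has 2 neighbors: myxf, meox.
N(snbt) = {bisd, vyhk}, |N(snbt)| = 2.
Vertex ykgn has 2 neighbors: kqle, fajj.
N(cclc) = {bisd, ttln}, |N(cclc)| = 2.
27-vertex 2-regular graph: a single 27-cycle (edge-transitive).
A has 14 distinct eigenvalues ≈ [2.0, 1.94609, 1.787265, 1.532089, 1.194317, 0.79216, 0.347296, -0.11629, -0.573606, -1.0, -1.372483, -1.670976, -1.879385, -1.986477].
λ_max=2, λ_min=-2*cos(pi/27); ϑ = −27·λ_min/(λ_max−λ_min) = 27*cos(pi/27)/(cos(pi/27) + 1).
ϑ(G) ≈ 13.454204087.
13 ≤ 27*cos(pi/27)/(cos(pi/27) + 1) ≤ 14: both strict.

27*cos(pi/27)/(cos(pi/27) + 1)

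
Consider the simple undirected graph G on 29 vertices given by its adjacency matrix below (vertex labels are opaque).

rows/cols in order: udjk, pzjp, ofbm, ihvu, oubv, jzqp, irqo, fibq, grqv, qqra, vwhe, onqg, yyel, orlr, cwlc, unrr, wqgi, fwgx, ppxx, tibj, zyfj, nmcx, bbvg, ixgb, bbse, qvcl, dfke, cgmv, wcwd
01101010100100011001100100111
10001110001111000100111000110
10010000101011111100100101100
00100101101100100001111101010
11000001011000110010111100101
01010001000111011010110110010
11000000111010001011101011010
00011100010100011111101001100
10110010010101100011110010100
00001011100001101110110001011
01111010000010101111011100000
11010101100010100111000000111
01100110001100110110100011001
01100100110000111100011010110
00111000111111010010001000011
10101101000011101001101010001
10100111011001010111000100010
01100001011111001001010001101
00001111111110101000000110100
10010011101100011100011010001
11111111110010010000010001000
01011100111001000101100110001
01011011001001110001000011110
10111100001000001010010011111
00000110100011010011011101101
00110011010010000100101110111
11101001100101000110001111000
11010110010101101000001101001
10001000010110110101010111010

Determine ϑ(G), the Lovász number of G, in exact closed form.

N(qvcl) = {ofbm, ihvu, irqo, fibq, qqra, yyel, fwgx, zyfj, bbvg, ixgb, bbse, dfke, cgmv, wcwd}, |N(qvcl)| = 14.
N(irqo) = {udjk, pzjp, grqv, qqra, vwhe, yyel, wqgi, ppxx, tibj, zyfj, bbvg, bbse, qvcl, cgmv}, |N(irqo)| = 14.
deg(nmcx) = 14; N(nmcx) = {pzjp, ihvu, oubv, jzqp, grqv, qqra, vwhe, orlr, fwgx, tibj, zyfj, ixgb, bbse, wcwd}.
deg(cgmv) = 14; N(cgmv) = {udjk, pzjp, ihvu, jzqp, irqo, qqra, onqg, orlr, cwlc, wqgi, bbvg, ixgb, qvcl, wcwd}.
Every vertex has degree 14 (N=29); Paley(29): SR with (k,λ,μ)=(14,6,7).
A has 3 distinct eigenvalues ≈ [14.0, 2.1926, -3.1926].
λ_max=14, λ_min=-sqrt(29)/2 - 1/2; ϑ = −29·λ_min/(λ_max−λ_min) = sqrt(29).
= 5.385164807… (decimal).

sqrt(29)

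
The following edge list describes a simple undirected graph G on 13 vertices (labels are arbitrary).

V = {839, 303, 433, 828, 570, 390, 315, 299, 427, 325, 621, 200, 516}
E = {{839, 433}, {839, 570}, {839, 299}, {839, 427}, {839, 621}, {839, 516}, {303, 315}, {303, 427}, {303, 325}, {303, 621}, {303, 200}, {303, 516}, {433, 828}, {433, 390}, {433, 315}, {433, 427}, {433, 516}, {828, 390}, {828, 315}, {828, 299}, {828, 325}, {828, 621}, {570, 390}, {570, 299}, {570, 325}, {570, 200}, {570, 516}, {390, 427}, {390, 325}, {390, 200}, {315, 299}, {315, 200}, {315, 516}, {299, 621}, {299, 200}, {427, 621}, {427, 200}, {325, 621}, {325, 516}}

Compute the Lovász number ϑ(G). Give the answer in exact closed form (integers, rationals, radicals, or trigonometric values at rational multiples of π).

deg(839) = 6; N(839) = {433, 570, 299, 427, 621, 516}.
Vertex 621 has 6 neighbors: 839, 303, 828, 299, 427, 325.
N(390) = {433, 828, 570, 427, 325, 200}, |N(390)| = 6.
deg(516) = 6; N(516) = {839, 303, 433, 570, 315, 325}.
G on 13 vertices is 6-regular; SR(13,6,2,3) — a Paley graph.
A has 3 distinct eigenvalues ≈ [6.0, 1.30278, -2.30278].
Lovász: ϑ = −13(-sqrt(13)/2 - 1/2)/(6+-(-sqrt(13)/2 - 1/2)) = sqrt(13).
= 3.605551275… (decimal).

sqrt(13)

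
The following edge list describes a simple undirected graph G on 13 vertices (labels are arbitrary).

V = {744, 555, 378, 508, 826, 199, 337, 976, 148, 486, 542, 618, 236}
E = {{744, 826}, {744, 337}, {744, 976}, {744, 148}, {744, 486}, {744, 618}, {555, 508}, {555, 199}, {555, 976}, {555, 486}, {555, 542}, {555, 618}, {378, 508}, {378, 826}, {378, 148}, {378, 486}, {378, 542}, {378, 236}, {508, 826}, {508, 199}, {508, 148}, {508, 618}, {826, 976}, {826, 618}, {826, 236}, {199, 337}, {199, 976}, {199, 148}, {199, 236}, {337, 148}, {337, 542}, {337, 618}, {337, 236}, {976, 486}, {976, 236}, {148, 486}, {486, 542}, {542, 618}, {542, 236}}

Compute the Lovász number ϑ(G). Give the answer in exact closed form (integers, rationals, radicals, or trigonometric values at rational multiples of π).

Vertex 199 has 6 neighbors: 555, 508, 337, 976, 148, 236.
Vertex 337 has 6 neighbors: 744, 199, 148, 542, 618, 236.
Vertex 542 has 6 neighbors: 555, 378, 337, 486, 618, 236.
deg(976) = 6; N(976) = {744, 555, 826, 199, 486, 236}.
deg(v) = 6 for all v (|V|=13); strongly regular (13,6,2,3).
Distinct eigenvalues (to 6 d.p.): [6.0, 1.302776, -2.302776].
−13·(-sqrt(13)/2 - 1/2) / ((6)−(-sqrt(13)/2 - 1/2)) = sqrt(13) = ϑ(G).
ϑ(G) ≈ 3.60555128.

sqrt(13)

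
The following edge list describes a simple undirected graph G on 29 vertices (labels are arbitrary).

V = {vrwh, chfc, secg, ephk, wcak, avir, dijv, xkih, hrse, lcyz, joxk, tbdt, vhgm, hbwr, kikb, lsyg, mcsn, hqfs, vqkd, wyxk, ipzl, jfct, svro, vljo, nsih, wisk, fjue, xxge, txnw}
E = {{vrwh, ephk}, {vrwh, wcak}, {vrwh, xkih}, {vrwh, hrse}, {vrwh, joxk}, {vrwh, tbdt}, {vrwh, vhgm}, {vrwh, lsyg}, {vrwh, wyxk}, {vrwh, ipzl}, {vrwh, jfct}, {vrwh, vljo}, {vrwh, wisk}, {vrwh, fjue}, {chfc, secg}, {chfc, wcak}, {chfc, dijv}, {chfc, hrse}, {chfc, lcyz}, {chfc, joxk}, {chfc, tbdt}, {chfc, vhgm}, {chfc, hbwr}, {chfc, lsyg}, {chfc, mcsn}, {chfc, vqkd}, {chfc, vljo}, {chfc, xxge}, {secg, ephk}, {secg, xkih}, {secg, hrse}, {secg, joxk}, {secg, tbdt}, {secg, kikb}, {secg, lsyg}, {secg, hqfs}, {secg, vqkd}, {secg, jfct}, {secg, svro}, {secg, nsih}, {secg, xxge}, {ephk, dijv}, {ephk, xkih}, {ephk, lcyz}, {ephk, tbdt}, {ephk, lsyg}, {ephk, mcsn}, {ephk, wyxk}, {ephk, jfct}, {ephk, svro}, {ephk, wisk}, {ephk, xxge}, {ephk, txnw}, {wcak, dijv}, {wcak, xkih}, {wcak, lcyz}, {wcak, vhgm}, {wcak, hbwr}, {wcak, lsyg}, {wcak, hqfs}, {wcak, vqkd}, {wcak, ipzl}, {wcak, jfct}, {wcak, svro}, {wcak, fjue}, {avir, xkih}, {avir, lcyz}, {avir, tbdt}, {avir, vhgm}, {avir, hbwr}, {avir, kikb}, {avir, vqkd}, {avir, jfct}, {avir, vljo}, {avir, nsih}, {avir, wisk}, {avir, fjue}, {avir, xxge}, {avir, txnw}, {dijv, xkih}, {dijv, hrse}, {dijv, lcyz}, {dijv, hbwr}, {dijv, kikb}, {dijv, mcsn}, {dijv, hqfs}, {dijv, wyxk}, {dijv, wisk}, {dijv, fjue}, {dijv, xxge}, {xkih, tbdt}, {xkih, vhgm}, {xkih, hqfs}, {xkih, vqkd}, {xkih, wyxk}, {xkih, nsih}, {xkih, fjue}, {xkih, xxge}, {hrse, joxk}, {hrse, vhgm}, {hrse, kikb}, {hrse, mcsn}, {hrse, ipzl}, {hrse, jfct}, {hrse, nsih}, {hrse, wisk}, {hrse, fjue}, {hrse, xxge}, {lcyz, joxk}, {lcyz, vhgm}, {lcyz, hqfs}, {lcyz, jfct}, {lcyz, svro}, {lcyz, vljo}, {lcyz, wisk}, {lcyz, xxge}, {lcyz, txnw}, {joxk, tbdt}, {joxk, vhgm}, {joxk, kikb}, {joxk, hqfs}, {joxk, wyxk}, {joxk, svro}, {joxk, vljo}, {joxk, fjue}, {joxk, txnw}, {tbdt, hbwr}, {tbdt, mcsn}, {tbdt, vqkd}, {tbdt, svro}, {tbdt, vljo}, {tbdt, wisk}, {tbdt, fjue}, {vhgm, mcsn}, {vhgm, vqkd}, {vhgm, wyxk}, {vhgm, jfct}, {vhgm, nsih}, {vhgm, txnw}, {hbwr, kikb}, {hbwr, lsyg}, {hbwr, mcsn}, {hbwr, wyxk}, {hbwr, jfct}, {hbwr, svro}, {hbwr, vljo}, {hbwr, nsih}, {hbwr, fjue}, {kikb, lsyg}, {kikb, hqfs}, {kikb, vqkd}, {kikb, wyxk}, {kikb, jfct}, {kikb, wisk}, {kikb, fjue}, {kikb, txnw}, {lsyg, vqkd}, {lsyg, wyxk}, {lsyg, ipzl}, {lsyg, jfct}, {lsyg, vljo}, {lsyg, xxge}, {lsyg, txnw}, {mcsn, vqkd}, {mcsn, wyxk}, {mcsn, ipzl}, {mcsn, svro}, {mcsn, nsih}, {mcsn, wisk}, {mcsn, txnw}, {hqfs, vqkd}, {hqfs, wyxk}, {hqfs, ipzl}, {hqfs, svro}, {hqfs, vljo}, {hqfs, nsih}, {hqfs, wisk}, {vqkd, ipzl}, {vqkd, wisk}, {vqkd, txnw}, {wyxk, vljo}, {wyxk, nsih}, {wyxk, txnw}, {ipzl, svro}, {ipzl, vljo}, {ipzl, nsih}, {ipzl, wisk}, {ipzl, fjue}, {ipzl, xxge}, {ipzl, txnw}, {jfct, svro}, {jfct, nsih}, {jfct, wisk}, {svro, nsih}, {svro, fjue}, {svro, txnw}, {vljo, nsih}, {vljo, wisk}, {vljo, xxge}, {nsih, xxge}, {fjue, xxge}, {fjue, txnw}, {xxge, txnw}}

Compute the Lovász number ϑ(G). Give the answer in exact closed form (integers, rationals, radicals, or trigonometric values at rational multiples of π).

deg(chfc) = 14; N(chfc) = {secg, wcak, dijv, hrse, lcyz, joxk, tbdt, vhgm, hbwr, lsyg, mcsn, vqkd, vljo, xxge}.
deg(wyxk) = 14; N(wyxk) = {vrwh, ephk, dijv, xkih, joxk, vhgm, hbwr, kikb, lsyg, mcsn, hqfs, vljo, nsih, txnw}.
deg(vljo) = 14; N(vljo) = {vrwh, chfc, avir, lcyz, joxk, tbdt, hbwr, lsyg, hqfs, wyxk, ipzl, nsih, wisk, xxge}.
deg(wisk) = 14; N(wisk) = {vrwh, ephk, avir, dijv, hrse, lcyz, tbdt, kikb, mcsn, hqfs, vqkd, ipzl, jfct, vljo}.
14-regular, N=29; SR(29,14,6,7) — a Paley graph.
The 3 distinct eigenvalues: [14.0, 2.192582, -3.192582].
λ_max=14, λ_min=-sqrt(29)/2 - 1/2; ϑ = −29·λ_min/(λ_max−λ_min) = sqrt(29).
≈ 5.385165 (to 6 d.p.).

sqrt(29)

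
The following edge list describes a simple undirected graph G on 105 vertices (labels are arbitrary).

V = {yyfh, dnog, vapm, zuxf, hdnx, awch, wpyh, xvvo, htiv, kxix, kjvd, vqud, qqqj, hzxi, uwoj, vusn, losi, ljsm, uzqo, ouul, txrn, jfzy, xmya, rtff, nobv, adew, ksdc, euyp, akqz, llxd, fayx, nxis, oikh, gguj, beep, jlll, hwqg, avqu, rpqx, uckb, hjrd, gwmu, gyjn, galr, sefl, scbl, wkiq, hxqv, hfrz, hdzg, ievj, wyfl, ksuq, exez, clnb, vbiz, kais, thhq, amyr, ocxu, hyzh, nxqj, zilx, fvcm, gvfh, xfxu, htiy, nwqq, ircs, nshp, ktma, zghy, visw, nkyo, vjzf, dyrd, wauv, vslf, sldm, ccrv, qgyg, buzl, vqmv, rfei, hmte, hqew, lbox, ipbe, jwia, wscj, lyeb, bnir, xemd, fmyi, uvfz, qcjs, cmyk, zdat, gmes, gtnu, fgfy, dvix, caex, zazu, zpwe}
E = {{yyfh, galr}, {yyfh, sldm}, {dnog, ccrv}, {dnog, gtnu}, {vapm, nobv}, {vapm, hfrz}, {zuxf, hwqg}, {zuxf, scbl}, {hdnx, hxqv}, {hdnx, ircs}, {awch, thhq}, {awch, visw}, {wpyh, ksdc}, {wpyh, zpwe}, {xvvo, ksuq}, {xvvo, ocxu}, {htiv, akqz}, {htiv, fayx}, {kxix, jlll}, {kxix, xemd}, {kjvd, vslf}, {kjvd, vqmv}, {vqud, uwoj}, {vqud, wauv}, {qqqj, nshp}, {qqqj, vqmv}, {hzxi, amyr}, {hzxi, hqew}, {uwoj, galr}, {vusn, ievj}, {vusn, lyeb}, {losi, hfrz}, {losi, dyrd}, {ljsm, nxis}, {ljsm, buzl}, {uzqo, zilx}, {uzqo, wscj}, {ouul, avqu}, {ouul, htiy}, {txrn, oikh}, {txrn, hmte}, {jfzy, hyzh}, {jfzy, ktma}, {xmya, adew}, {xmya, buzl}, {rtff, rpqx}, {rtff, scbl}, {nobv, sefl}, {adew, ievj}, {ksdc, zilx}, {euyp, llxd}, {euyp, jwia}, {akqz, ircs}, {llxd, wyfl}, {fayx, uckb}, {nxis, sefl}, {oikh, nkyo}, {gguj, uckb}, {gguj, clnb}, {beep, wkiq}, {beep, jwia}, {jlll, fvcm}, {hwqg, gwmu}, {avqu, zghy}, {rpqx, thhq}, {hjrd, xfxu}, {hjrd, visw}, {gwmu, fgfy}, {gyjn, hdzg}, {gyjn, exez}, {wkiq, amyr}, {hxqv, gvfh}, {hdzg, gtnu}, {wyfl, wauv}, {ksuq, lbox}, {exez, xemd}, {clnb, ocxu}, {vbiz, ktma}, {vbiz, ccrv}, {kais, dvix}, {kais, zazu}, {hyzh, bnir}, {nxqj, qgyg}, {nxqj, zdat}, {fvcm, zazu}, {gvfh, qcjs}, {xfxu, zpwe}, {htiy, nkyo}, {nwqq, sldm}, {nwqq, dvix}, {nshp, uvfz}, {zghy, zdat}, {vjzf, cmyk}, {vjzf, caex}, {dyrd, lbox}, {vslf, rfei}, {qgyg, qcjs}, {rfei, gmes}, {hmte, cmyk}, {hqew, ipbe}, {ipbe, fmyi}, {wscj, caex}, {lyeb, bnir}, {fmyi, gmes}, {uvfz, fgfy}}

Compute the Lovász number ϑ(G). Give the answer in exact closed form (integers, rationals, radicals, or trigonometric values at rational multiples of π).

Vertex zdat has 2 neighbors: nxqj, zghy.
Vertex hwqg has 2 neighbors: zuxf, gwmu.
N(clnb) = {gguj, ocxu}, |N(clnb)| = 2.
N(vusn) = {ievj, lyeb}, |N(vusn)| = 2.
Every vertex has degree 2 (N=105); connected 2-regular on 105 ⇒ C_{105}.
spec(A) ≈ [2.0, 1.9964, 1.9857, 1.9679, 1.943, 1.9111, 1.8725, 1.8271, 1.7752, 1.7169, 1.6525, 1.5821, 1.5061, 1.4248, 1.3383, 1.247, 1.1512, 1.0514, 0.9477, 0.8407, 0.7307, 0.618, 0.5032, 0.3865, 0.2685, 0.1495, 0.0299, -0.0897, -0.2091, -0.3276, -0.445, -0.5609, -0.6747, -0.7861, -0.8946, -1.0, -1.1018, -1.1996, -1.2932, -1.3821, -1.4661, -1.5448, -1.618, -1.6854, -1.7468, -1.8019, -1.8506, -1.8927, -1.9279, -1.9563, -1.9777, -1.9919, -1.9991] (distinct, 4 d.p.).
λ_max=2, λ_min=-2*cos(pi/105); ϑ = −105·λ_min/(λ_max−λ_min) = 105*cos(pi/105)/(cos(pi/105) + 1).
ϑ(G) ≈ 52.488249.
α=52, χ(Ḡ)=53; ϑ=105*cos(pi/105)/(cos(pi/105) + 1) lies between (both strict).

105*cos(pi/105)/(cos(pi/105) + 1)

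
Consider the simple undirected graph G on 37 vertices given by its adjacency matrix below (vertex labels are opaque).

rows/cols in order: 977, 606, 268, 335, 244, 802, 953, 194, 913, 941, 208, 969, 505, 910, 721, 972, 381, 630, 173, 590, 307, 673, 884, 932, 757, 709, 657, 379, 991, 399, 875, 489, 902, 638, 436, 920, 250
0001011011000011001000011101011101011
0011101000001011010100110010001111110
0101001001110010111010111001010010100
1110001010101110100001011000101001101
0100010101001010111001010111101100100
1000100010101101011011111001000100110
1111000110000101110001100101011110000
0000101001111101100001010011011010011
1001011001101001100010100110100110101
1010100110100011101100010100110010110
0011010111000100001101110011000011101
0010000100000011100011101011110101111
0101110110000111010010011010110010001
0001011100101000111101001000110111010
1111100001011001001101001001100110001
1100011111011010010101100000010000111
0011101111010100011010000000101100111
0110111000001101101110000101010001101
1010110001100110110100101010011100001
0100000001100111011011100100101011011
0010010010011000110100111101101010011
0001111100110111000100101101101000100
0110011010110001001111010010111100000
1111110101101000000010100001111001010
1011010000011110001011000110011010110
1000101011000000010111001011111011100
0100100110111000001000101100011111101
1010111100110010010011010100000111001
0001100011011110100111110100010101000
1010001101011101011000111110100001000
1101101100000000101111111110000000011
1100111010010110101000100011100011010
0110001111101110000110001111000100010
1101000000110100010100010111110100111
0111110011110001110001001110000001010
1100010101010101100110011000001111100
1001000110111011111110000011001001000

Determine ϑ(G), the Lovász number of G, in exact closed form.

sqrt(37)

N(307) = {268, 802, 913, 969, 505, 381, 630, 590, 884, 932, 757, 709, 379, 991, 875, 902, 920, 250}, |N(307)| = 18.
N(884) = {606, 268, 802, 953, 913, 208, 969, 972, 173, 590, 307, 673, 932, 657, 991, 399, 875, 489}, |N(884)| = 18.
deg(920) = 18; N(920) = {977, 606, 802, 194, 941, 969, 910, 972, 381, 590, 307, 932, 757, 875, 489, 902, 638, 436}.
deg(638) = 18; N(638) = {977, 606, 335, 208, 969, 910, 630, 590, 932, 709, 657, 379, 991, 399, 489, 436, 920, 250}.
G on 37 vertices is 18-regular; strongly regular (37,18,8,9).
A has 3 distinct eigenvalues ≈ [18.0, 2.541, -3.541].
Lovász: ϑ = −37(-sqrt(37)/2 - 1/2)/(18+-(-sqrt(37)/2 - 1/2)) = sqrt(37).
ϑ(G) ≈ 6.08276.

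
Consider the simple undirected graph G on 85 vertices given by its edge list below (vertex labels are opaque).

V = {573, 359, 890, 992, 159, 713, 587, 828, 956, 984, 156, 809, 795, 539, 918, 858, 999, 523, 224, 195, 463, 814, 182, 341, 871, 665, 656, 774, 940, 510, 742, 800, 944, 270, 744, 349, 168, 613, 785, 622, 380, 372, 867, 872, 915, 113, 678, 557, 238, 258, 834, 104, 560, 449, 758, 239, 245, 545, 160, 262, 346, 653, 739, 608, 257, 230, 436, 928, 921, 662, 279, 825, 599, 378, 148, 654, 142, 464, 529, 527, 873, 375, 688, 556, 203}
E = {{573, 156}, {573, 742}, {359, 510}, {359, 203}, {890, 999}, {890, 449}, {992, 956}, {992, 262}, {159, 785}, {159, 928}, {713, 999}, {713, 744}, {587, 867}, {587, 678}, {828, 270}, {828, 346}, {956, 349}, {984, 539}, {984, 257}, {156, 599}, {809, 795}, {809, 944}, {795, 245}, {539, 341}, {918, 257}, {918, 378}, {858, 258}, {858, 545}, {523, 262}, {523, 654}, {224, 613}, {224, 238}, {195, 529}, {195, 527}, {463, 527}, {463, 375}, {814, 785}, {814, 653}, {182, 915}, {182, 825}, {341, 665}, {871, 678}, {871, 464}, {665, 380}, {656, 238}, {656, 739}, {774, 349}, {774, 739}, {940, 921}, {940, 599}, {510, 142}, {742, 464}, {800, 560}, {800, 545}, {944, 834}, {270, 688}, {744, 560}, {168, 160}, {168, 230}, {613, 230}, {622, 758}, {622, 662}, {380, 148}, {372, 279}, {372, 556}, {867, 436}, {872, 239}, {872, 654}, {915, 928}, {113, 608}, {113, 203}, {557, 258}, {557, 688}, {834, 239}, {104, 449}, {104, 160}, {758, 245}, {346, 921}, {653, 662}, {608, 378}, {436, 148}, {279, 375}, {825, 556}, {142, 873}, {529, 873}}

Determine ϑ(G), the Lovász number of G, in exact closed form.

85*cos(pi/85)/(cos(pi/85) + 1)

N(142) = {510, 873}, |N(142)| = 2.
N(239) = {872, 834}, |N(239)| = 2.
Vertex 238 has 2 neighbors: 224, 656.
Vertex 113 has 2 neighbors: 608, 203.
Every vertex has degree 2 (N=85); the odd cycle C_{85}.
Distinct eigenvalues (to 6 d.p.): [2.0, 1.994538, 1.978183, 1.951024, 1.913209, 1.864944, 1.806494, 1.738178, 1.660368, 1.57349, 1.478018, 1.374473, 1.263422, 1.14547, 1.021262, 0.891477, 0.756822, 0.618034, 0.47587, 0.331108, 0.184537, 0.036958, -0.110823, -0.257998, -0.403765, -0.547326, -0.687898, -0.824713, -0.957023, -1.084107, -1.205269, -1.319849, -1.42722, -1.526797, -1.618034, -1.700434, -1.773547, -1.836974, -1.890368, -1.933437, -1.965946, -1.987718, -1.998634].
Lovász (edge-transitive): ϑ = −85·(-2*cos(pi/85))/((2)−(-2*cos(pi/85))) = 85*cos(pi/85)/(cos(pi/85) + 1).
Numerically 42.48548.
Lovász sandwich 42 ≤ 85*cos(pi/85)/(cos(pi/85) + 1) ≤ 43: both strict.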